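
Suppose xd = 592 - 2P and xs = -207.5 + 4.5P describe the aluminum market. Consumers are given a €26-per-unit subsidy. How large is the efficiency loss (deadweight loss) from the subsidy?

Deadweight loss = €468

Pre-subsidy: 592 - 2P = -207.5 + 4.5P gives P* = 123, x* = 346.
With the rebate, buyers effectively pay Pb = Ps − 26, where Ps is the price sellers receive.
Demand in terms of Ps becomes xd = 592 − 2(Ps − 26) = 644 - 2Ps. Setting this equal to supply: 644 - 2Ps = -207.5 + 4.5Ps, so Ps = 131.
Buyers pay Pb = 131 − 26 = 105; x' = -207.5 + 4.5·131 = 382.
The subsidy expands output by 382 − 346 = 36 past the efficient level; on those units the gap between marginal cost and willingness to pay runs from 0 up to 26.
DWL = ½ × 26 × 36 = 468.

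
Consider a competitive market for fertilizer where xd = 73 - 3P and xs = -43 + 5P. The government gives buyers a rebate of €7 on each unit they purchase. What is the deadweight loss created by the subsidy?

Pre-subsidy: 73 - 3P = -43 + 5P gives P* = 14.5, x* = 29.5.
With the rebate, buyers effectively pay Pb = Ps − 7, where Ps is the price sellers receive.
Demand in terms of Ps becomes xd = 73 − 3(Ps − 7) = 94 - 3Ps. Setting this equal to supply: 94 - 3Ps = -43 + 5Ps, so Ps = 17.125.
Buyers pay Pb = 17.125 − 7 = 10.125; x' = -43 + 5·17.125 = 42.625.
The subsidy expands output by 42.625 − 29.5 = 13.125 past the efficient level; on those units the gap between marginal cost and willingness to pay runs from 0 up to 7.
DWL = ½ × 7 × 13.125 = 45.9375.

Deadweight loss = €45.9375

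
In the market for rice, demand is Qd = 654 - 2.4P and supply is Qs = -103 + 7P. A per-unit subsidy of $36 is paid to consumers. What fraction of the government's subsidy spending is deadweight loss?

Pre-subsidy: 654 - 2.4P = -103 + 7P gives P* = 3785/47, Q* = 21654/47.
With the rebate, buyers effectively pay Pb = Ps − 36, where Ps is the price sellers receive.
Demand in terms of Ps becomes Qd = 654 − 2.4(Ps − 36) = 740.4 - 2.4Ps. Setting this equal to supply: 740.4 - 2.4Ps = -103 + 7Ps, so Ps = 4217/47.
Buyers pay Pb = 4217/47 − 36 = 2525/47; Q' = -103 + 7·(4217/47) = 24678/47.
ΔCS = ½(21654/47 + 24678/47)(3785/47 − 2525/47) = 29189160/2209; ΔPS = ½(21654/47 + 24678/47)(4217/47 − 3785/47) = 10007712/2209.
Government spending = 36 × 24678/47 = 888408/47.
DWL = ½ × 36 × (24678/47 − 21654/47) = 54432/47; fraction = (54432/47) / (888408/47) = 28/457.

DWL / government spending = 28/457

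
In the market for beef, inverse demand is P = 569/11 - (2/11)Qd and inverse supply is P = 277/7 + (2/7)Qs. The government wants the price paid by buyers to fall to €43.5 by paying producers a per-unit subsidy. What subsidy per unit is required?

Required subsidy s = €9 per unit

At a buyer price of 43.5, quantity demanded is 284.5 − 5.5·43.5 = 45.25.
Sellers supply 45.25 only when they receive Ps = 277/7 + (2/7)·45.25 = 52.5.
s = Ps − Pb = 52.5 − 43.5 = 9.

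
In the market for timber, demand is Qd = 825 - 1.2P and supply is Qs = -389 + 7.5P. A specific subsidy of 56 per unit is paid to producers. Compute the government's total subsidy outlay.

Government cost = 1161944/29

Pre-subsidy: 825 - 1.2P = -389 + 7.5P gives P* = 12140/87, Q* = 19069/29.
With the subsidy, sellers receive Ps = Pb + 56 for each unit, where Pb is the price buyers pay.
Supply in terms of Pb becomes Qs = -389 + 7.5(Pb + 56) = 31 + 7.5Pb. Setting this equal to demand: 825 - 1.2Pb = 31 + 7.5Pb, so Pb = 7940/87.
Sellers receive Ps = 7940/87 + 56 = 12812/87; Q' = 825 − 1.2·(7940/87) = 20749/29.
Government outlay = subsidy × quantity = 56 × 20749/29 = 1161944/29.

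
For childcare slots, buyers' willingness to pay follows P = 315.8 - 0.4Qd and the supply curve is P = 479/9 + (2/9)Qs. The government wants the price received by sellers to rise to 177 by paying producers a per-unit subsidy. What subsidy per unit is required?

Required subsidy s = 84 per unit

At a seller price of 177, quantity supplied is -239.5 + 4.5·177 = 557.
Buyers absorb 557 only when they pay Pb = 315.8 − 0.4·557 = 93.
s = Ps − Pb = 177 − 93 = 84.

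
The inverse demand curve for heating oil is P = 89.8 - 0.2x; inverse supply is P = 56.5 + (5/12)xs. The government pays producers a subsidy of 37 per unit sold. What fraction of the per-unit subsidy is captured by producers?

Pre-subsidy: 89.8 - 0.2x = 56.5 + (5/12)x gives x* = 54 and P* = 79.
With the subsidy, sellers receive Ps = Pb + 37 for each unit, where Pb is the price buyers pay.
On the curves, Pb = 89.8 - 0.2x and Ps = 56.5 + (5/12)x; the wedge Ps − Pb = 37 gives 56.5 + (5/12)x − (89.8 - 0.2x) = 37, so x' = 114.
Then Pb = 89.8 − 0.2·114 = 67 and Ps = 56.5 + (5/12)·114 = 104.
Buyers' price falls by P* − Pb = 79 − 67 = 12; sellers' price rises by Ps − P* = 104 − 79 = 25.
So producers capture 25/37 = 25/37 of each unit of subsidy.

Producer share = 25/37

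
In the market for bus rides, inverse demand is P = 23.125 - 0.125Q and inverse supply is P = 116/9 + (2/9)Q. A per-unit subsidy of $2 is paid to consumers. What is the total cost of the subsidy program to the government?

Pre-subsidy: 23.125 - 0.125Q = 116/9 + (2/9)Q gives Q* = 29.48 and P* = 19.44.
With the rebate, buyers effectively pay Pb = Ps − 2, where Ps is the price sellers receive.
On the curves, Pb = 23.125 - 0.125Q and Ps = 116/9 + (2/9)Q; the wedge Ps − Pb = 2 gives 116/9 + (2/9)Q − (23.125 - 0.125Q) = 2, so Q' = 35.24.
Then Pb = 23.125 − 0.125·35.24 = 18.72 and Ps = 116/9 + (2/9)·35.24 = 20.72.
Government outlay = subsidy × quantity = 2 × 35.24 = 70.48.

Government cost = $70.48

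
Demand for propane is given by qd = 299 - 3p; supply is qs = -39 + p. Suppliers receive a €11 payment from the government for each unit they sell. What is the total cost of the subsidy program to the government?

Government cost = €591.25

Pre-subsidy: 299 - 3p = -39 + p gives p* = 84.5, q* = 45.5.
With the subsidy, sellers receive ps = pb + 11 for each unit, where pb is the price buyers pay.
Supply in terms of pb becomes qs = -39 + 1(pb + 11) = -28 + pb. Setting this equal to demand: 299 - 3pb = -28 + pb, so pb = 81.75.
Sellers receive ps = 81.75 + 11 = 92.75; q' = 299 − 3·81.75 = 53.75.
Government outlay = subsidy × quantity = 11 × 53.75 = 591.25.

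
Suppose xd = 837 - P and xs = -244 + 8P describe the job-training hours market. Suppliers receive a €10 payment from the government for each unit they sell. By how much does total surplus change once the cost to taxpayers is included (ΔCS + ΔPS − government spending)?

Pre-subsidy: 837 - P = -244 + 8P gives P* = 1081/9, x* = 6452/9.
With the subsidy, sellers receive Ps = Pb + 10 for each unit, where Pb is the price buyers pay.
Supply in terms of Pb becomes xs = -244 + 8(Pb + 10) = -164 + 8Pb. Setting this equal to demand: 837 - Pb = -164 + 8Pb, so Pb = 1001/9.
Sellers receive Ps = 1001/9 + 10 = 1091/9; x' = 837 − 1·(1001/9) = 6532/9.
ΔCS = ½(6452/9 + 6532/9)(1081/9 − 1001/9) = 173120/27; ΔPS = ½(6452/9 + 6532/9)(1091/9 − 1081/9) = 21640/27.
Government spending = 10 × 6532/9 = 65320/9.
Net change = 173120/27 + 21640/27 − 65320/9 = -400/9. The loss equals the DWL triangle ½·10·80/9.

Net change in total surplus = -400/9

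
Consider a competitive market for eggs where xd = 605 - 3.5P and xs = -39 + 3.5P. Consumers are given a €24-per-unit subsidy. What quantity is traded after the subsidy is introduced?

Pre-subsidy: 605 - 3.5P = -39 + 3.5P gives P* = 92, x* = 283.
With the rebate, buyers effectively pay Pb = Ps − 24, where Ps is the price sellers receive.
Demand in terms of Ps becomes xd = 605 − 3.5(Ps − 24) = 689 - 3.5Ps. Setting this equal to supply: 689 - 3.5Ps = -39 + 3.5Ps, so Ps = 104.
Buyers pay Pb = 104 − 24 = 80; x' = -39 + 3.5·104 = 325.

x' = 325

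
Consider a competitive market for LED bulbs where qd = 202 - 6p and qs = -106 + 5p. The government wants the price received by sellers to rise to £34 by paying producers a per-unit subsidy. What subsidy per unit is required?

At a seller price of 34, quantity supplied is -106 + 5·34 = 64.
Buyers absorb 64 only when they pay pb with 202 − 6·pb = 64, i.e. pb = 23.
s = ps − pb = 34 − 23 = 11.

Required subsidy s = £11 per unit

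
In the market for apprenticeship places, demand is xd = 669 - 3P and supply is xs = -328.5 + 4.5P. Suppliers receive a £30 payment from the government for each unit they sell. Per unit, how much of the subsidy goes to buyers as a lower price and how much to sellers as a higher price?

Pre-subsidy: 669 - 3P = -328.5 + 4.5P gives P* = 133, x* = 270.
With the subsidy, sellers receive Ps = Pb + 30 for each unit, where Pb is the price buyers pay.
Supply in terms of Pb becomes xs = -328.5 + 4.5(Pb + 30) = -193.5 + 4.5Pb. Setting this equal to demand: 669 - 3Pb = -193.5 + 4.5Pb, so Pb = 115.
Sellers receive Ps = 115 + 30 = 145; x' = 669 − 3·115 = 324.
Buyers' price falls by P* − Pb = 133 − 115 = 18; sellers' price rises by Ps − P* = 145 − 133 = 12.

Buyers gain £18 per unit; sellers gain £12 per unit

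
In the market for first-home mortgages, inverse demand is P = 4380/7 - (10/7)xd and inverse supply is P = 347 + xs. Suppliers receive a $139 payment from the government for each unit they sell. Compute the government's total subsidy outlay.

Pre-subsidy: 4380/7 - (10/7)x = 347 + x gives x* = 1951/17 and P* = 7850/17.
With the subsidy, sellers receive Ps = Pb + 139 for each unit, where Pb is the price buyers pay.
On the curves, Pb = 4380/7 - (10/7)x and Ps = 347 + x; the wedge Ps − Pb = 139 gives 347 + x − (4380/7 - (10/7)x) = 139, so x' = 172.
Then Pb = 4380/7 − (10/7)·172 = 380 and Ps = 347 + 1·172 = 519.
Government outlay = subsidy × quantity = 139 × 172 = 23908.

Government cost = $23908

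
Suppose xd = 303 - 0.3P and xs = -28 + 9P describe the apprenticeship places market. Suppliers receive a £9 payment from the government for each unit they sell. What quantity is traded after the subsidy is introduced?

Pre-subsidy: 303 - 0.3P = -28 + 9P gives P* = 3310/93, x* = 9062/31.
With the subsidy, sellers receive Ps = Pb + 9 for each unit, where Pb is the price buyers pay.
Supply in terms of Pb becomes xs = -28 + 9(Pb + 9) = 53 + 9Pb. Setting this equal to demand: 303 - 0.3Pb = 53 + 9Pb, so Pb = 2500/93.
Sellers receive Ps = 2500/93 + 9 = 3337/93; x' = 303 − 0.3·(2500/93) = 9143/31.

x' = 9143/31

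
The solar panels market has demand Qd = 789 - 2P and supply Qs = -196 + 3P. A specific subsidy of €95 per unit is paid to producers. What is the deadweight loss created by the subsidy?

Pre-subsidy: 789 - 2P = -196 + 3P gives P* = 197, Q* = 395.
With the subsidy, sellers receive Ps = Pb + 95 for each unit, where Pb is the price buyers pay.
Supply in terms of Pb becomes Qs = -196 + 3(Pb + 95) = 89 + 3Pb. Setting this equal to demand: 789 - 2Pb = 89 + 3Pb, so Pb = 140.
Sellers receive Ps = 140 + 95 = 235; Q' = 789 − 2·140 = 509.
The subsidy expands output by 509 − 395 = 114 past the efficient level; on those units the gap between marginal cost and willingness to pay runs from 0 up to 95.
DWL = ½ × 95 × 114 = 5415.

Deadweight loss = €5415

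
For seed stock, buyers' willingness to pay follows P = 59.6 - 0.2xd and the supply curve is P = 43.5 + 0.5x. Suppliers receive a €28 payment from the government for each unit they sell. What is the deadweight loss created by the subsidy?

Pre-subsidy: 59.6 - 0.2x = 43.5 + 0.5x gives x* = 23 and P* = 55.
With the subsidy, sellers receive Ps = Pb + 28 for each unit, where Pb is the price buyers pay.
On the curves, Pb = 59.6 - 0.2x and Ps = 43.5 + 0.5x; the wedge Ps − Pb = 28 gives 43.5 + 0.5x − (59.6 - 0.2x) = 28, so x' = 63.
Then Pb = 59.6 − 0.2·63 = 47 and Ps = 43.5 + 0.5·63 = 75.
The subsidy expands output by 63 − 23 = 40 past the efficient level; on those units the gap between marginal cost and willingness to pay runs from 0 up to 28.
DWL = ½ × 28 × 40 = 560.

Deadweight loss = €560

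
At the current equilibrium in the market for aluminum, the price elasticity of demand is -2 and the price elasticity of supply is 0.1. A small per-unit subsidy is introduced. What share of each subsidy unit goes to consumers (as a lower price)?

Consumer share = 1/21

For a small subsidy around the equilibrium, the benefit split depends on the relative slopes, which at a point are proportional to the elasticities.
Buyer share = εs/(εs + |εd|) = 0.1/(0.1 + 2) = 1/21; seller share = |εd|/(εs + |εd|) = 20/21.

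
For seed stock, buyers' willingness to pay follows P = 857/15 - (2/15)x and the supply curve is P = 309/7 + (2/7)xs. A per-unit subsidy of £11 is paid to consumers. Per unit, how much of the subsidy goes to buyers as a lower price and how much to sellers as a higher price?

Buyers gain £3.5 per unit; sellers gain £7.5 per unit

Pre-subsidy: 857/15 - (2/15)x = 309/7 + (2/7)x gives x* = 31 and P* = 53.
With the rebate, buyers effectively pay Pb = Ps − 11, where Ps is the price sellers receive.
On the curves, Pb = 857/15 - (2/15)x and Ps = 309/7 + (2/7)x; the wedge Ps − Pb = 11 gives 309/7 + (2/7)x − (857/15 - (2/15)x) = 11, so x' = 57.25.
Then Pb = 857/15 − (2/15)·57.25 = 49.5 and Ps = 309/7 + (2/7)·57.25 = 60.5.
Buyers' price falls by P* − Pb = 53 − 49.5 = 3.5; sellers' price rises by Ps − P* = 60.5 − 53 = 7.5.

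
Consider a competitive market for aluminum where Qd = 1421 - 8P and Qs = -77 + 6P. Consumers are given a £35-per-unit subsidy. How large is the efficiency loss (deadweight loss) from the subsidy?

Deadweight loss = £2100

Pre-subsidy: 1421 - 8P = -77 + 6P gives P* = 107, Q* = 565.
With the rebate, buyers effectively pay Pb = Ps − 35, where Ps is the price sellers receive.
Demand in terms of Ps becomes Qd = 1421 − 8(Ps − 35) = 1701 - 8Ps. Setting this equal to supply: 1701 - 8Ps = -77 + 6Ps, so Ps = 127.
Buyers pay Pb = 127 − 35 = 92; Q' = -77 + 6·127 = 685.
The subsidy expands output by 685 − 565 = 120 past the efficient level; on those units the gap between marginal cost and willingness to pay runs from 0 up to 35.
DWL = ½ × 35 × 120 = 2100.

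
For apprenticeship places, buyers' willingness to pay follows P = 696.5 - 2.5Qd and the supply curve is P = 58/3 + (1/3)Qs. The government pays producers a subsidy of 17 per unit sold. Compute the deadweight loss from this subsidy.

Deadweight loss = 51

Pre-subsidy: 696.5 - 2.5Q = 58/3 + (1/3)Q gives Q* = 239 and P* = 99.
With the subsidy, sellers receive Ps = Pb + 17 for each unit, where Pb is the price buyers pay.
On the curves, Pb = 696.5 - 2.5Q and Ps = 58/3 + (1/3)Q; the wedge Ps − Pb = 17 gives 58/3 + (1/3)Q − (696.5 - 2.5Q) = 17, so Q' = 245.
Then Pb = 696.5 − 2.5·245 = 84 and Ps = 58/3 + (1/3)·245 = 101.
The subsidy expands output by 245 − 239 = 6 past the efficient level; on those units the gap between marginal cost and willingness to pay runs from 0 up to 17.
DWL = ½ × 17 × 6 = 51.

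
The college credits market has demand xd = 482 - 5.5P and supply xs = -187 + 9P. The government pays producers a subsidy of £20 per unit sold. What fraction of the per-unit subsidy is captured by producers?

Pre-subsidy: 482 - 5.5P = -187 + 9P gives P* = 1338/29, x* = 6619/29.
With the subsidy, sellers receive Ps = Pb + 20 for each unit, where Pb is the price buyers pay.
Supply in terms of Pb becomes xs = -187 + 9(Pb + 20) = -7 + 9Pb. Setting this equal to demand: 482 - 5.5Pb = -7 + 9Pb, so Pb = 978/29.
Sellers receive Ps = 978/29 + 20 = 1558/29; x' = 482 − 5.5·(978/29) = 8599/29.
Buyers' price falls by P* − Pb = 1338/29 − 978/29 = 360/29; sellers' price rises by Ps − P* = 1558/29 − 1338/29 = 220/29.
So producers capture (220/29)/20 = 11/29 of each unit of subsidy.

Producer share = 11/29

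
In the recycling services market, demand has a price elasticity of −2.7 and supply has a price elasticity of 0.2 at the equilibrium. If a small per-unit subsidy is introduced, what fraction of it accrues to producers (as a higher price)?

Producer share = 27/29

For a small subsidy around the equilibrium, the benefit split depends on the relative slopes, which at a point are proportional to the elasticities.
Buyer share = εs/(εs + |εd|) = 0.2/(0.2 + 2.7) = 2/29; seller share = |εd|/(εs + |εd|) = 27/29.
So producers capture 27/29 of the subsidy.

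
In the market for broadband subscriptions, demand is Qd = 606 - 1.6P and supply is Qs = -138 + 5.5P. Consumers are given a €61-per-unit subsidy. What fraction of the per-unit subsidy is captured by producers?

Producer share = 16/71

Pre-subsidy: 606 - 1.6P = -138 + 5.5P gives P* = 7440/71, Q* = 31122/71.
With the rebate, buyers effectively pay Pb = Ps − 61, where Ps is the price sellers receive.
Demand in terms of Ps becomes Qd = 606 − 1.6(Ps − 61) = 703.6 - 1.6Ps. Setting this equal to supply: 703.6 - 1.6Ps = -138 + 5.5Ps, so Ps = 8416/71.
Buyers pay Pb = 8416/71 − 61 = 4085/71; Q' = -138 + 5.5·(8416/71) = 36490/71.
Buyers' price falls by P* − Pb = 7440/71 − 4085/71 = 3355/71; sellers' price rises by Ps − P* = 8416/71 − 7440/71 = 976/71.
So producers capture (976/71)/61 = 16/71 of each unit of subsidy.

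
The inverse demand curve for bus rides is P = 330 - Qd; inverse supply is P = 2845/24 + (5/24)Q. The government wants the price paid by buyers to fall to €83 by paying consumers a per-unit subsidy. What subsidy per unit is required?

At a buyer price of 83, quantity demanded is 330 − 1·83 = 247.
Sellers supply 247 only when they receive Ps = 2845/24 + (5/24)·247 = 170.
s = Ps − Pb = 170 − 83 = 87.

Required subsidy s = €87 per unit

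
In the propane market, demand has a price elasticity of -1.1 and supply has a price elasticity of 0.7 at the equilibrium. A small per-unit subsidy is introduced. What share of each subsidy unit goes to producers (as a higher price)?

For a small subsidy around the equilibrium, the benefit split depends on the relative slopes, which at a point are proportional to the elasticities.
Buyer share = εs/(εs + |εd|) = 0.7/(0.7 + 1.1) = 7/18; seller share = |εd|/(εs + |εd|) = 11/18.
So producers capture 11/18 of the subsidy.

Producer share = 11/18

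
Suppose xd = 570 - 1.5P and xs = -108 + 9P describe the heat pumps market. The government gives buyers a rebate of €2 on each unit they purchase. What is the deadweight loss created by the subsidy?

Deadweight loss = 18/7

Pre-subsidy: 570 - 1.5P = -108 + 9P gives P* = 452/7, x* = 3312/7.
With the rebate, buyers effectively pay Pb = Ps − 2, where Ps is the price sellers receive.
Demand in terms of Ps becomes xd = 570 − 1.5(Ps − 2) = 573 - 1.5Ps. Setting this equal to supply: 573 - 1.5Ps = -108 + 9Ps, so Ps = 454/7.
Buyers pay Pb = 454/7 − 2 = 440/7; x' = -108 + 9·(454/7) = 3330/7.
The subsidy expands output by 3330/7 − 3312/7 = 18/7 past the efficient level; on those units the gap between marginal cost and willingness to pay runs from 0 up to 2.
DWL = ½ × 2 × 18/7 = 18/7.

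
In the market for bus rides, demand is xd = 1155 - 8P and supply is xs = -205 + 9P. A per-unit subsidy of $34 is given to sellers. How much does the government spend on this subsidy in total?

Pre-subsidy: 1155 - 8P = -205 + 9P gives P* = 80, x* = 515.
With the subsidy, sellers receive Ps = Pb + 34 for each unit, where Pb is the price buyers pay.
Supply in terms of Pb becomes xs = -205 + 9(Pb + 34) = 101 + 9Pb. Setting this equal to demand: 1155 - 8Pb = 101 + 9Pb, so Pb = 62.
Sellers receive Ps = 62 + 34 = 96; x' = 1155 − 8·62 = 659.
Government outlay = subsidy × quantity = 34 × 659 = 22406.

Government cost = $22406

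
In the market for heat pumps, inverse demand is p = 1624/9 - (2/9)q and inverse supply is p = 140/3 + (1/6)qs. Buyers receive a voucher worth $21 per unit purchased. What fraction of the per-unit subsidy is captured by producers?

Producer share = 3/7

Pre-subsidy: 1624/9 - (2/9)q = 140/3 + (1/6)q gives q* = 344 and p* = 104.
With the rebate, buyers effectively pay pb = ps − 21, where ps is the price sellers receive.
On the curves, pb = 1624/9 - (2/9)q and ps = 140/3 + (1/6)q; the wedge ps − pb = 21 gives 140/3 + (1/6)q − (1624/9 - (2/9)q) = 21, so q' = 398.
Then pb = 1624/9 − (2/9)·398 = 92 and ps = 140/3 + (1/6)·398 = 113.
Buyers' price falls by p* − pb = 104 − 92 = 12; sellers' price rises by ps − p* = 113 − 104 = 9.
So producers capture 9/21 = 3/7 of each unit of subsidy.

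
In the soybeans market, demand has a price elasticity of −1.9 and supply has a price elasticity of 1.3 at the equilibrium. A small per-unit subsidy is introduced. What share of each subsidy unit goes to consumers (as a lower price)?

Consumer share = 0.40625

For a small subsidy around the equilibrium, the benefit split depends on the relative slopes, which at a point are proportional to the elasticities.
Buyer share = εs/(εs + |εd|) = 1.3/(1.3 + 1.9) = 0.40625; seller share = |εd|/(εs + |εd|) = 0.59375.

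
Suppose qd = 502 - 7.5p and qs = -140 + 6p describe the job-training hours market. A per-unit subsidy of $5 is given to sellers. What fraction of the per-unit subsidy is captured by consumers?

Pre-subsidy: 502 - 7.5p = -140 + 6p gives p* = 428/9, q* = 436/3.
With the subsidy, sellers receive ps = pb + 5 for each unit, where pb is the price buyers pay.
Supply in terms of pb becomes qs = -140 + 6(pb + 5) = -110 + 6pb. Setting this equal to demand: 502 - 7.5pb = -110 + 6pb, so pb = 136/3.
Sellers receive ps = 136/3 + 5 = 151/3; q' = 502 − 7.5·(136/3) = 162.
Buyers' price falls by p* − pb = 428/9 − 136/3 = 20/9; sellers' price rises by ps − p* = 151/3 − 428/9 = 25/9.
So consumers capture (20/9)/5 = 4/9 of each unit of subsidy.

Consumer share = 4/9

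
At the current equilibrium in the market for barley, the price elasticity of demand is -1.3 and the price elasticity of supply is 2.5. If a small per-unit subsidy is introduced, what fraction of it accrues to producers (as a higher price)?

Producer share = 13/38

For a small subsidy around the equilibrium, the benefit split depends on the relative slopes, which at a point are proportional to the elasticities.
Buyer share = εs/(εs + |εd|) = 2.5/(2.5 + 1.3) = 25/38; seller share = |εd|/(εs + |εd|) = 13/38.
So producers capture 13/38 of the subsidy.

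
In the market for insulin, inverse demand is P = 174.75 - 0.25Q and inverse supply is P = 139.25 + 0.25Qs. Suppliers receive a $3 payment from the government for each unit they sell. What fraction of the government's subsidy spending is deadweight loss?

Pre-subsidy: 174.75 - 0.25Q = 139.25 + 0.25Q gives Q* = 71 and P* = 157.
With the subsidy, sellers receive Ps = Pb + 3 for each unit, where Pb is the price buyers pay.
On the curves, Pb = 174.75 - 0.25Q and Ps = 139.25 + 0.25Q; the wedge Ps − Pb = 3 gives 139.25 + 0.25Q − (174.75 - 0.25Q) = 3, so Q' = 77.
Then Pb = 174.75 − 0.25·77 = 155.5 and Ps = 139.25 + 0.25·77 = 158.5.
ΔCS = ½(71 + 77)(157 − 155.5) = 111; ΔPS = ½(71 + 77)(158.5 − 157) = 111.
Government spending = 3 × 77 = 231.
DWL = ½ × 3 × (77 − 71) = 9; fraction = 9 / 231 = 3/77.

DWL / government spending = 3/77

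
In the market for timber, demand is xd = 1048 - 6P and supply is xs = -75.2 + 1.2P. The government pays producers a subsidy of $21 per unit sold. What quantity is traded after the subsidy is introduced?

x' = 133

Pre-subsidy: 1048 - 6P = -75.2 + 1.2P gives P* = 156, x* = 112.
With the subsidy, sellers receive Ps = Pb + 21 for each unit, where Pb is the price buyers pay.
Supply in terms of Pb becomes xs = -75.2 + 1.2(Pb + 21) = -50 + 1.2Pb. Setting this equal to demand: 1048 - 6Pb = -50 + 1.2Pb, so Pb = 152.5.
Sellers receive Ps = 152.5 + 21 = 173.5; x' = 1048 − 6·152.5 = 133.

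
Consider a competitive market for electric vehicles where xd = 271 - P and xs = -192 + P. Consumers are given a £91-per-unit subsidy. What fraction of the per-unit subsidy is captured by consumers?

Consumer share = 0.5

Pre-subsidy: 271 - P = -192 + P gives P* = 231.5, x* = 39.5.
With the rebate, buyers effectively pay Pb = Ps − 91, where Ps is the price sellers receive.
Demand in terms of Ps becomes xd = 271 − 1(Ps − 91) = 362 - Ps. Setting this equal to supply: 362 - Ps = -192 + Ps, so Ps = 277.
Buyers pay Pb = 277 − 91 = 186; x' = -192 + 1·277 = 85.
Buyers' price falls by P* − Pb = 231.5 − 186 = 45.5; sellers' price rises by Ps − P* = 277 − 231.5 = 45.5.
So consumers capture 45.5/91 = 0.5 of each unit of subsidy.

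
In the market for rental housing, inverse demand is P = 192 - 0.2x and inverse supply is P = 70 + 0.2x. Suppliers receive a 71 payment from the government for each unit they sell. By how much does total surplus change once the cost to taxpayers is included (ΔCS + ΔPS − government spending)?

Pre-subsidy: 192 - 0.2x = 70 + 0.2x gives x* = 305 and P* = 131.
With the subsidy, sellers receive Ps = Pb + 71 for each unit, where Pb is the price buyers pay.
On the curves, Pb = 192 - 0.2x and Ps = 70 + 0.2x; the wedge Ps − Pb = 71 gives 70 + 0.2x − (192 - 0.2x) = 71, so x' = 482.5.
Then Pb = 192 − 0.2·482.5 = 95.5 and Ps = 70 + 0.2·482.5 = 166.5.
ΔCS = ½(305 + 482.5)(131 − 95.5) = 13978.125; ΔPS = ½(305 + 482.5)(166.5 − 131) = 13978.125.
Government spending = 71 × 482.5 = 34257.5.
Net change = 13978.125 + 13978.125 − 34257.5 = -6301.25. The loss equals the DWL triangle ½·71·177.5.

Net change in total surplus = -6301.25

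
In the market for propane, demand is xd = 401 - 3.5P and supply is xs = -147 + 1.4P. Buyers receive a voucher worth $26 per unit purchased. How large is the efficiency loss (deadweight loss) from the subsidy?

Deadweight loss = $338

Pre-subsidy: 401 - 3.5P = -147 + 1.4P gives P* = 5480/49, x* = 67/7.
With the rebate, buyers effectively pay Pb = Ps − 26, where Ps is the price sellers receive.
Demand in terms of Ps becomes xd = 401 − 3.5(Ps − 26) = 492 - 3.5Ps. Setting this equal to supply: 492 - 3.5Ps = -147 + 1.4Ps, so Ps = 6390/49.
Buyers pay Pb = 6390/49 − 26 = 5116/49; x' = -147 + 1.4·(6390/49) = 249/7.
The subsidy expands output by 249/7 − 67/7 = 26 past the efficient level; on those units the gap between marginal cost and willingness to pay runs from 0 up to 26.
DWL = ½ × 26 × 26 = 338.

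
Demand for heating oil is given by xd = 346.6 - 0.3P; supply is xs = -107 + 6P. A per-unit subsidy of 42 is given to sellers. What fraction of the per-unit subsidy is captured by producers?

Pre-subsidy: 346.6 - 0.3P = -107 + 6P gives P* = 72, x* = 325.
With the subsidy, sellers receive Ps = Pb + 42 for each unit, where Pb is the price buyers pay.
Supply in terms of Pb becomes xs = -107 + 6(Pb + 42) = 145 + 6Pb. Setting this equal to demand: 346.6 - 0.3Pb = 145 + 6Pb, so Pb = 32.
Sellers receive Ps = 32 + 42 = 74; x' = 346.6 − 0.3·32 = 337.
Buyers' price falls by P* − Pb = 72 − 32 = 40; sellers' price rises by Ps − P* = 74 − 72 = 2.
So producers capture 2/42 = 1/21 of each unit of subsidy.

Producer share = 1/21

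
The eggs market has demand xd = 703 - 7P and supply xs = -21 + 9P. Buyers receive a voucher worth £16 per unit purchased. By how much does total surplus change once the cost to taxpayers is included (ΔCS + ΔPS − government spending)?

Pre-subsidy: 703 - 7P = -21 + 9P gives P* = 45.25, x* = 386.25.
With the rebate, buyers effectively pay Pb = Ps − 16, where Ps is the price sellers receive.
Demand in terms of Ps becomes xd = 703 − 7(Ps − 16) = 815 - 7Ps. Setting this equal to supply: 815 - 7Ps = -21 + 9Ps, so Ps = 52.25.
Buyers pay Pb = 52.25 − 16 = 36.25; x' = -21 + 9·52.25 = 449.25.
ΔCS = ½(386.25 + 449.25)(45.25 − 36.25) = 3759.75; ΔPS = ½(386.25 + 449.25)(52.25 − 45.25) = 2924.25.
Government spending = 16 × 449.25 = 7188.
Net change = 3759.75 + 2924.25 − 7188 = -504. The loss equals the DWL triangle ½·16·63.

Net change in total surplus = -£504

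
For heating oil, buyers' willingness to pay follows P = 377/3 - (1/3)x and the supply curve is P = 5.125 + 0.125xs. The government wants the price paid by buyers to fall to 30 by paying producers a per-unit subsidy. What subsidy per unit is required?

At a buyer price of 30, quantity demanded is 377 − 3·30 = 287.
Sellers supply 287 only when they receive Ps = 5.125 + 0.125·287 = 41.
s = Ps − Pb = 41 − 30 = 11.

Required subsidy s = 11 per unit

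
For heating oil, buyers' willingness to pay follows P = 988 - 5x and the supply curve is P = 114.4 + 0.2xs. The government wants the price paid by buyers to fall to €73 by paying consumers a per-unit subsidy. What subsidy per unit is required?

At a buyer price of 73, quantity demanded is 197.6 − 0.2·73 = 183.
Sellers supply 183 only when they receive Ps = 114.4 + 0.2·183 = 151.
s = Ps − Pb = 151 − 73 = 78.

Required subsidy s = €78 per unit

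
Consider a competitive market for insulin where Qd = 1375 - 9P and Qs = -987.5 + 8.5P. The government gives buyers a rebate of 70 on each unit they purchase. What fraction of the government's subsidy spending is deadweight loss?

DWL / government spending = 153/466

Pre-subsidy: 1375 - 9P = -987.5 + 8.5P gives P* = 135, Q* = 160.
With the rebate, buyers effectively pay Pb = Ps − 70, where Ps is the price sellers receive.
Demand in terms of Ps becomes Qd = 1375 − 9(Ps − 70) = 2005 - 9Ps. Setting this equal to supply: 2005 - 9Ps = -987.5 + 8.5Ps, so Ps = 171.
Buyers pay Pb = 171 − 70 = 101; Q' = -987.5 + 8.5·171 = 466.
ΔCS = ½(160 + 466)(135 − 101) = 10642; ΔPS = ½(160 + 466)(171 − 135) = 11268.
Government spending = 70 × 466 = 32620.
DWL = ½ × 70 × (466 − 160) = 10710; fraction = 10710 / 32620 = 153/466.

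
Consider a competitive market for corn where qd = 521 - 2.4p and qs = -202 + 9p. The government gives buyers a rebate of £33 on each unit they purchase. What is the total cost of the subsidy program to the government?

Government cost = 270435/19

Pre-subsidy: 521 - 2.4p = -202 + 9p gives p* = 1205/19, q* = 7007/19.
With the rebate, buyers effectively pay pb = ps − 33, where ps is the price sellers receive.
Demand in terms of ps becomes qd = 521 − 2.4(ps − 33) = 600.2 - 2.4ps. Setting this equal to supply: 600.2 - 2.4ps = -202 + 9ps, so ps = 1337/19.
Buyers pay pb = 1337/19 − 33 = 710/19; q' = -202 + 9·(1337/19) = 8195/19.
Government outlay = subsidy × quantity = 33 × 8195/19 = 270435/19.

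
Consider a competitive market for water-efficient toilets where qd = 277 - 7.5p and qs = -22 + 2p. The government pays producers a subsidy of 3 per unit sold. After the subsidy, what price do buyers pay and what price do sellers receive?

Buyers pay 586/19; sellers receive 643/19

Pre-subsidy: 277 - 7.5p = -22 + 2p gives p* = 598/19, q* = 778/19.
With the subsidy, sellers receive ps = pb + 3 for each unit, where pb is the price buyers pay.
Supply in terms of pb becomes qs = -22 + 2(pb + 3) = -16 + 2pb. Setting this equal to demand: 277 - 7.5pb = -16 + 2pb, so pb = 586/19.
Sellers receive ps = 586/19 + 3 = 643/19; q' = 277 − 7.5·(586/19) = 868/19.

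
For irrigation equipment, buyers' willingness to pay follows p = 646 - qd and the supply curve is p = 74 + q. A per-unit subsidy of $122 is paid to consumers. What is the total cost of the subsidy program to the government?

Pre-subsidy: 646 - q = 74 + q gives q* = 286 and p* = 360.
With the rebate, buyers effectively pay pb = ps − 122, where ps is the price sellers receive.
On the curves, pb = 646 - q and ps = 74 + q; the wedge ps − pb = 122 gives 74 + q − (646 - q) = 122, so q' = 347.
Then pb = 646 − 1·347 = 299 and ps = 74 + 1·347 = 421.
Government outlay = subsidy × quantity = 122 × 347 = 42334.

Government cost = $42334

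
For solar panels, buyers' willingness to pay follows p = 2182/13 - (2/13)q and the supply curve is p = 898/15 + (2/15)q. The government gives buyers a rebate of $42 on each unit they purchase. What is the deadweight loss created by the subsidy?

Deadweight loss = $3071.25

Pre-subsidy: 2182/13 - (2/13)q = 898/15 + (2/15)q gives q* = 376 and p* = 110.
With the rebate, buyers effectively pay pb = ps − 42, where ps is the price sellers receive.
On the curves, pb = 2182/13 - (2/13)q and ps = 898/15 + (2/15)q; the wedge ps − pb = 42 gives 898/15 + (2/15)q − (2182/13 - (2/13)q) = 42, so q' = 522.25.
Then pb = 2182/13 − (2/13)·522.25 = 87.5 and ps = 898/15 + (2/15)·522.25 = 129.5.
The subsidy expands output by 522.25 − 376 = 146.25 past the efficient level; on those units the gap between marginal cost and willingness to pay runs from 0 up to 42.
DWL = ½ × 42 × 146.25 = 3071.25.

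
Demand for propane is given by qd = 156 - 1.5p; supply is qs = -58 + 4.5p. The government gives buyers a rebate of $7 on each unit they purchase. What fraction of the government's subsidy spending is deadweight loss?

DWL / government spending = 63/1766

Pre-subsidy: 156 - 1.5p = -58 + 4.5p gives p* = 107/3, q* = 102.5.
With the rebate, buyers effectively pay pb = ps − 7, where ps is the price sellers receive.
Demand in terms of ps becomes qd = 156 − 1.5(ps − 7) = 166.5 - 1.5ps. Setting this equal to supply: 166.5 - 1.5ps = -58 + 4.5ps, so ps = 449/12.
Buyers pay pb = 449/12 − 7 = 365/12; q' = -58 + 4.5·(449/12) = 110.375.
ΔCS = ½(102.5 + 110.375)(107/3 − 365/12) = 558.796875; ΔPS = ½(102.5 + 110.375)(449/12 − 107/3) = 186.265625.
Government spending = 7 × 110.375 = 772.625.
DWL = ½ × 7 × (110.375 − 102.5) = 27.5625; fraction = 27.5625 / 772.625 = 63/1766.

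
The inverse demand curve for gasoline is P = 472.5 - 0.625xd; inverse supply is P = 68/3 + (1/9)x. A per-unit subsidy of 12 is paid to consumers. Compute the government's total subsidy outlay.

Pre-subsidy: 472.5 - 0.625x = 68/3 + (1/9)x gives x* = 32388/53 and P* = 4800/53.
With the rebate, buyers effectively pay Pb = Ps − 12, where Ps is the price sellers receive.
On the curves, Pb = 472.5 - 0.625x and Ps = 68/3 + (1/9)x; the wedge Ps − Pb = 12 gives 68/3 + (1/9)x − (472.5 - 0.625x) = 12, so x' = 33252/53.
Then Pb = 472.5 − 0.625·(33252/53) = 4260/53 and Ps = 68/3 + (1/9)·(33252/53) = 4896/53.
Government outlay = subsidy × quantity = 12 × 33252/53 = 399024/53.

Government cost = 399024/53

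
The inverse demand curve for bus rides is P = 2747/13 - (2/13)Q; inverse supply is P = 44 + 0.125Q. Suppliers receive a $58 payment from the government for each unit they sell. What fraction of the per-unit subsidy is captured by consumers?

Consumer share = 16/29

Pre-subsidy: 2747/13 - (2/13)Q = 44 + 0.125Q gives Q* = 600 and P* = 119.
With the subsidy, sellers receive Ps = Pb + 58 for each unit, where Pb is the price buyers pay.
On the curves, Pb = 2747/13 - (2/13)Q and Ps = 44 + 0.125Q; the wedge Ps − Pb = 58 gives 44 + 0.125Q − (2747/13 - (2/13)Q) = 58, so Q' = 808.
Then Pb = 2747/13 − (2/13)·808 = 87 and Ps = 44 + 0.125·808 = 145.
Buyers' price falls by P* − Pb = 119 − 87 = 32; sellers' price rises by Ps − P* = 145 − 119 = 26.
So consumers capture 32/58 = 16/29 of each unit of subsidy.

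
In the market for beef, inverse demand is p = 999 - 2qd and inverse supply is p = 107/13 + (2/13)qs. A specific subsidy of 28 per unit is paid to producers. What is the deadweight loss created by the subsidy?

Pre-subsidy: 999 - 2q = 107/13 + (2/13)q gives q* = 460 and p* = 79.
With the subsidy, sellers receive ps = pb + 28 for each unit, where pb is the price buyers pay.
On the curves, pb = 999 - 2q and ps = 107/13 + (2/13)q; the wedge ps − pb = 28 gives 107/13 + (2/13)q − (999 - 2q) = 28, so q' = 473.
Then pb = 999 − 2·473 = 53 and ps = 107/13 + (2/13)·473 = 81.
The subsidy expands output by 473 − 460 = 13 past the efficient level; on those units the gap between marginal cost and willingness to pay runs from 0 up to 28.
DWL = ½ × 28 × 13 = 182.

Deadweight loss = 182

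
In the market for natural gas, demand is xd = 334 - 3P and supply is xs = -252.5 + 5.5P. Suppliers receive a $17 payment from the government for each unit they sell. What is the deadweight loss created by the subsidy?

Deadweight loss = $280.5

Pre-subsidy: 334 - 3P = -252.5 + 5.5P gives P* = 69, x* = 127.
With the subsidy, sellers receive Ps = Pb + 17 for each unit, where Pb is the price buyers pay.
Supply in terms of Pb becomes xs = -252.5 + 5.5(Pb + 17) = -159 + 5.5Pb. Setting this equal to demand: 334 - 3Pb = -159 + 5.5Pb, so Pb = 58.
Sellers receive Ps = 58 + 17 = 75; x' = 334 − 3·58 = 160.
The subsidy expands output by 160 − 127 = 33 past the efficient level; on those units the gap between marginal cost and willingness to pay runs from 0 up to 17.
DWL = ½ × 17 × 33 = 280.5.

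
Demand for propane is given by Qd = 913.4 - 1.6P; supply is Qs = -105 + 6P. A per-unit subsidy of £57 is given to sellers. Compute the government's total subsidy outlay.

Pre-subsidy: 913.4 - 1.6P = -105 + 6P gives P* = 134, Q* = 699.
With the subsidy, sellers receive Ps = Pb + 57 for each unit, where Pb is the price buyers pay.
Supply in terms of Pb becomes Qs = -105 + 6(Pb + 57) = 237 + 6Pb. Setting this equal to demand: 913.4 - 1.6Pb = 237 + 6Pb, so Pb = 89.
Sellers receive Ps = 89 + 57 = 146; Q' = 913.4 − 1.6·89 = 771.
Government outlay = subsidy × quantity = 57 × 771 = 43947.

Government cost = £43947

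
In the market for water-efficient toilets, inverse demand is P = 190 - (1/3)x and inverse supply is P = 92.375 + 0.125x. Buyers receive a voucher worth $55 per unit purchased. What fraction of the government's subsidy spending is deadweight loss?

Pre-subsidy: 190 - (1/3)x = 92.375 + 0.125x gives x* = 213 and P* = 119.
With the rebate, buyers effectively pay Pb = Ps − 55, where Ps is the price sellers receive.
On the curves, Pb = 190 - (1/3)x and Ps = 92.375 + 0.125x; the wedge Ps − Pb = 55 gives 92.375 + 0.125x − (190 - (1/3)x) = 55, so x' = 333.
Then Pb = 190 − (1/3)·333 = 79 and Ps = 92.375 + 0.125·333 = 134.
ΔCS = ½(213 + 333)(119 − 79) = 10920; ΔPS = ½(213 + 333)(134 − 119) = 4095.
Government spending = 55 × 333 = 18315.
DWL = ½ × 55 × (333 − 213) = 3300; fraction = 3300 / 18315 = 20/111.

DWL / government spending = 20/111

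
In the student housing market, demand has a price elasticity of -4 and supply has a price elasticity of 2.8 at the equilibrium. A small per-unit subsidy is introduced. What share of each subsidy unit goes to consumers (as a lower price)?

For a small subsidy around the equilibrium, the benefit split depends on the relative slopes, which at a point are proportional to the elasticities.
Buyer share = εs/(εs + |εd|) = 2.8/(2.8 + 4) = 7/17; seller share = |εd|/(εs + |εd|) = 10/17.

Consumer share = 7/17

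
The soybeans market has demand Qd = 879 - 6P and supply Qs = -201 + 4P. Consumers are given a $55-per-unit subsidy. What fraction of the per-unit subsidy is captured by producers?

Pre-subsidy: 879 - 6P = -201 + 4P gives P* = 108, Q* = 231.
With the rebate, buyers effectively pay Pb = Ps − 55, where Ps is the price sellers receive.
Demand in terms of Ps becomes Qd = 879 − 6(Ps − 55) = 1209 - 6Ps. Setting this equal to supply: 1209 - 6Ps = -201 + 4Ps, so Ps = 141.
Buyers pay Pb = 141 − 55 = 86; Q' = -201 + 4·141 = 363.
Buyers' price falls by P* − Pb = 108 − 86 = 22; sellers' price rises by Ps − P* = 141 − 108 = 33.
So producers capture 33/55 = 0.6 of each unit of subsidy.

Producer share = 0.6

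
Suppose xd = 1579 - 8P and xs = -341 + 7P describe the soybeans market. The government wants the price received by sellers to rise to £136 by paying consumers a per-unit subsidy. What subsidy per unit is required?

Required subsidy s = £15 per unit

At a seller price of 136, quantity supplied is -341 + 7·136 = 611.
Buyers absorb 611 only when they pay Pb with 1579 − 8·Pb = 611, i.e. Pb = 121.
s = Ps − Pb = 136 − 121 = 15.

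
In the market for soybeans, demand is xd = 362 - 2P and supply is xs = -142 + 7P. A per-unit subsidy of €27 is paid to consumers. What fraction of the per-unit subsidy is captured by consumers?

Consumer share = 7/9

Pre-subsidy: 362 - 2P = -142 + 7P gives P* = 56, x* = 250.
With the rebate, buyers effectively pay Pb = Ps − 27, where Ps is the price sellers receive.
Demand in terms of Ps becomes xd = 362 − 2(Ps − 27) = 416 - 2Ps. Setting this equal to supply: 416 - 2Ps = -142 + 7Ps, so Ps = 62.
Buyers pay Pb = 62 − 27 = 35; x' = -142 + 7·62 = 292.
Buyers' price falls by P* − Pb = 56 − 35 = 21; sellers' price rises by Ps − P* = 62 − 56 = 6.
So consumers capture 21/27 = 7/9 of each unit of subsidy.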